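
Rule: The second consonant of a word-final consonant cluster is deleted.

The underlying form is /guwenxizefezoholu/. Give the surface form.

No segment of /guwenxizefezoholu/ meets the structural description of the rule, so the form surfaces unchanged.

guwenxizefezoholu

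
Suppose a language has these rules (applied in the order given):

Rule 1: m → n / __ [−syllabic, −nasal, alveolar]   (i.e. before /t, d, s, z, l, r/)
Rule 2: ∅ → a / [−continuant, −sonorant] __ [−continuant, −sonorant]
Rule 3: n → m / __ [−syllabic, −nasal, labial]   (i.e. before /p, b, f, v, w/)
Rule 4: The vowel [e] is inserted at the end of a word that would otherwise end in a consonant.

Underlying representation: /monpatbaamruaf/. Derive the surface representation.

Rule 1 (nasal place assimilation): /m/ precedes the alveolar consonant /r/, so it assimilates in place to [n]. /monpatbaamruaf/ → monpatbaanruaf.
Rule 2 (stop-cluster a-epenthesis): /t/ and /b/ form a stop–stop cluster, so [a] is inserted between them. /monpatbaanruaf/ → monpatabaanruaf.
Rule 3 (nasal place assimilation): /n/ precedes the labial consonant /p/, so it assimilates in place to [m]. /monpatabaanruaf/ → mompatabaanruaf.
Rule 4 (final e-epenthesis): the form ends in the consonant /f/, so [e] is inserted word-finally. /mompatabaanruaf/ → mompatabaanruafe.

mompatabaanruafe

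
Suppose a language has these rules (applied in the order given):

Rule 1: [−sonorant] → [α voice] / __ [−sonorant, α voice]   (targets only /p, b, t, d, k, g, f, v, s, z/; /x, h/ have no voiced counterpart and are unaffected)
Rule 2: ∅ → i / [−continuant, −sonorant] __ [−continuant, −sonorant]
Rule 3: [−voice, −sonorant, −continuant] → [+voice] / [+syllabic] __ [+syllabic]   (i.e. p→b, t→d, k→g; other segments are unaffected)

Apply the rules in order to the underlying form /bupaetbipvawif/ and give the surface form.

bubaedibibvawif

Rule 1 (regressive voicing assimilation): /t/ precedes the voiced obstruent /b/, so it voices to [d] by assimilation. /p/ precedes the voiced obstruent /v/, so it voices to [b] by assimilation. /bupaetbipvawif/ → bupaedbibvawif.
Rule 2 (stop-cluster i-epenthesis): /d/ and /b/ form a stop–stop cluster, so [i] is inserted between them. /bupaedbibvawif/ → bupaedibibvawif.
Rule 3 (intervocalic voicing): /p/ is a voiceless stop between vowels /u/ and /a/, so it voices to [b]. /bupaedibibvawif/ → bubaedibibvawif.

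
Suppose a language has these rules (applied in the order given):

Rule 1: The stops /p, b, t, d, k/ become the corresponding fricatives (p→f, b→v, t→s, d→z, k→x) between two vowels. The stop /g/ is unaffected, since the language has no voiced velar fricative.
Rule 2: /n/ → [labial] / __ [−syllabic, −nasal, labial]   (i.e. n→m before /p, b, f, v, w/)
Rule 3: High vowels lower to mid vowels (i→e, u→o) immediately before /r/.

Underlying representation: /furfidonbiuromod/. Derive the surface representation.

Rule 1 (intervocalic spirantization): /d/ is a stop between vowels /i/ and /o/, so it spirantizes to the fricative [z]. /furfidonbiuromod/ → furfizonbiuromod.
Rule 2 (nasal place assimilation): /n/ precedes the labial consonant /b/, so it assimilates in place to [m]. /furfizonbiuromod/ → furfizombiuromod.
Rule 3 (pre-rhotic lowering): /u/ is a high vowel immediately before /r/, so it lowers to [o]. /u/ is a high vowel immediately before /r/, so it lowers to [o]. /furfizombiuromod/ → forfizombioromod.

forfizombioromod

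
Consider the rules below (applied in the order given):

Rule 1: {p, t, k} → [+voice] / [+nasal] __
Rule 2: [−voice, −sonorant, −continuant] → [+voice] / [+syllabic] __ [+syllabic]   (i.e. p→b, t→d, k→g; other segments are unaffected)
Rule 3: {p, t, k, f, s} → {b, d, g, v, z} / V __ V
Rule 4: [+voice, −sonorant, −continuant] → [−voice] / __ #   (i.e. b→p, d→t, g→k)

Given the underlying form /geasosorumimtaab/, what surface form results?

Rule 1 (post-nasal voicing): /t/ is a voiceless stop immediately after the nasal /m/, so it voices to [d]. /geasosorumimtaab/ → geasosorumimdaab.
Rule 2 (intervocalic voicing): no segment meets the environment; /geasosorumimdaab/ is unchanged.
Rule 3 (intervocalic voicing): /s/ is a voiceless obstruent between vowels /a/ and /o/, so it voices to [z]. /s/ is a voiceless obstruent between vowels /o/ and /o/, so it voices to [z]. /geasosorumimdaab/ → geazozorumimdaab.
Rule 4 (final devoicing): /b/ is a voiced stop in word-final position, so it devoices to [p]. /geazozorumimdaab/ → geazozorumimdaap.

geazozorumimdaap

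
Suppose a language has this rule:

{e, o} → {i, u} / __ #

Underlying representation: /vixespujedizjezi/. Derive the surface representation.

vixespujedizjezi

No segment of /vixespujedizjezi/ meets the structural description of the rule, so the form surfaces unchanged.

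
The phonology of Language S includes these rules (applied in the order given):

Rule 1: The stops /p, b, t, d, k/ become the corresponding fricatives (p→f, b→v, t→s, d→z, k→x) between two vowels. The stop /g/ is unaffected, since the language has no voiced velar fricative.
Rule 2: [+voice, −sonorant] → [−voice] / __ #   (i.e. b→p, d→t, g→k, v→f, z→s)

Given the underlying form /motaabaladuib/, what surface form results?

mosaavalazuip

Rule 1 (intervocalic spirantization): /t/ is a stop between vowels /o/ and /a/, so it spirantizes to the fricative [s]. /b/ is a stop between vowels /a/ and /a/, so it spirantizes to the fricative [v]. /d/ is a stop between vowels /a/ and /u/, so it spirantizes to the fricative [z]. /motaabaladuib/ → mosaavalazuib.
Rule 2 (final devoicing): /b/ is a voiced obstruent in word-final position, so it devoices to [p]. /mosaavalazuib/ → mosaavalazuip.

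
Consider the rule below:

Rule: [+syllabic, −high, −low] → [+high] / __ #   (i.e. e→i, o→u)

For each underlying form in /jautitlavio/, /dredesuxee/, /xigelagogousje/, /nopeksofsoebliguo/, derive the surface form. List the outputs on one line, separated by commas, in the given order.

jautitlaviu, dredesuxei, xigelagogousji, nopeksofsoebliguu

/jautitlavio/: /o/ is a mid vowel in word-final position, so it raises to [u]. → [jautitlaviu].
/dredesuxee/: /e/ is a mid vowel in word-final position, so it raises to [i]. → [dredesuxei].
/xigelagogousje/: /e/ is a mid vowel in word-final position, so it raises to [i]. → [xigelagogousji].
/nopeksofsoebliguo/: /o/ is a mid vowel in word-final position, so it raises to [u]. → [nopeksofsoebliguu].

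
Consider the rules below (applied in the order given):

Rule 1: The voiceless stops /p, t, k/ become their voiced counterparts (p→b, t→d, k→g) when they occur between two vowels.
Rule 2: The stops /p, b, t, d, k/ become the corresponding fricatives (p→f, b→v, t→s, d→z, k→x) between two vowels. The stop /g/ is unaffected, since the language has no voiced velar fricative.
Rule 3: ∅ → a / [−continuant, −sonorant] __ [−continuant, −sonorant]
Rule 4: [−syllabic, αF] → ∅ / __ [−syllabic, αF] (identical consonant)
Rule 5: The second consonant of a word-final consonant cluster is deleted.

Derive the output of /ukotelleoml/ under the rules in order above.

Rule 1 (intervocalic voicing): /k/ is a voiceless stop between vowels /u/ and /o/, so it voices to [g]. /t/ is a voiceless stop between vowels /o/ and /e/, so it voices to [d]. /ukotelleoml/ → ugodelleoml.
Rule 2 (intervocalic spirantization): /d/ is a stop between vowels /o/ and /e/, so it spirantizes to the fricative [z]. /ugodelleoml/ → ugozelleoml.
Rule 3 (stop-cluster a-epenthesis): no segment meets the environment; /ugozelleoml/ is unchanged.
Rule 4 (degemination): /ll/ is a geminate; the first /l/ deletes. /ugozelleoml/ → ugozeleoml.
Rule 5 (final cluster simplification): /l/ is the second consonant of a word-final cluster /ml/, so it deletes. /ugozeleoml/ → ugozeleom.

ugozeleom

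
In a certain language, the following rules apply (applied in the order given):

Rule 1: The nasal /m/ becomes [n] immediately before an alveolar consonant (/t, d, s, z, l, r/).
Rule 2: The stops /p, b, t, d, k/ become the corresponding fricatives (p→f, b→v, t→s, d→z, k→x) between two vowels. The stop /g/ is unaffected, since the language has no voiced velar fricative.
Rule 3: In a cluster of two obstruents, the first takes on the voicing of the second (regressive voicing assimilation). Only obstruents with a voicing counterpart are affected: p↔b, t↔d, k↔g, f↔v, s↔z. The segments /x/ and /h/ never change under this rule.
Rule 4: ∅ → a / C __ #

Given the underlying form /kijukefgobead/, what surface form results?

Rule 1 (nasal place assimilation): no segment meets the environment; /kijukefgobead/ is unchanged.
Rule 2 (intervocalic spirantization): /k/ is a stop between vowels /u/ and /e/, so it spirantizes to the fricative [x]. /b/ is a stop between vowels /o/ and /e/, so it spirantizes to the fricative [v]. /kijukefgobead/ → kijuxefgovead.
Rule 3 (regressive voicing assimilation): /f/ precedes the voiced obstruent /g/, so it voices to [v] by assimilation. /kijuxefgovead/ → kijuxevgovead.
Rule 4 (final a-epenthesis): the form ends in the consonant /d/, so [a] is inserted word-finally. /kijuxevgovead/ → kijuxevgoveada.

kijuxevgoveada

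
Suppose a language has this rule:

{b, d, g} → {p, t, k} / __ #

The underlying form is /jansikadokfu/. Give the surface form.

No segment of /jansikadokfu/ meets the structural description of the rule, so the form surfaces unchanged.

jansikadokfu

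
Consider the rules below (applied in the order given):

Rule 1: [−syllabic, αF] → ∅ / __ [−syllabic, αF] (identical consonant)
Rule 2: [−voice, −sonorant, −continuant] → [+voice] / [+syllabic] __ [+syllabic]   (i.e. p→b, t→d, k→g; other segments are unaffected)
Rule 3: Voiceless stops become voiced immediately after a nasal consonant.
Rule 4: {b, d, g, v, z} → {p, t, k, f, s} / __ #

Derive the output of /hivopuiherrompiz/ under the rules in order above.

Rule 1 (degemination): /rr/ is a geminate; the first /r/ deletes. /hivopuiherrompiz/ → hivopuiherompiz.
Rule 2 (intervocalic voicing): /p/ is a voiceless stop between vowels /o/ and /u/, so it voices to [b]. /hivopuiherompiz/ → hivobuiherompiz.
Rule 3 (post-nasal voicing): /p/ is a voiceless stop immediately after the nasal /m/, so it voices to [b]. /hivobuiherompiz/ → hivobuiherombiz.
Rule 4 (final devoicing): /z/ is a voiced obstruent in word-final position, so it devoices to [s]. /hivobuiherombiz/ → hivobuiherombis.

hivobuiherombis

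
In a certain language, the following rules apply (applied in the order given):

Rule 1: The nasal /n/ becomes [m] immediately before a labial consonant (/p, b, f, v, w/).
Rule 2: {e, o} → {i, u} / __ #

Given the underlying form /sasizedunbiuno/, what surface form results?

sasizedumbiunu

Rule 1 (nasal place assimilation): /n/ precedes the labial consonant /b/, so it assimilates in place to [m]. /sasizedunbiuno/ → sasizedumbiuno.
Rule 2 (final vowel raising): /o/ is a mid vowel in word-final position, so it raises to [u]. /sasizedumbiuno/ → sasizedumbiunu.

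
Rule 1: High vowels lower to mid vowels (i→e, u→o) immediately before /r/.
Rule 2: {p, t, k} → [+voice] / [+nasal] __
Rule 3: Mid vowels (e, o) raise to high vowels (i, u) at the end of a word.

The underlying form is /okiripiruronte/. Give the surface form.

Rule 1 (pre-rhotic lowering): /i/ is a high vowel immediately before /r/, so it lowers to [e]. /i/ is a high vowel immediately before /r/, so it lowers to [e]. /u/ is a high vowel immediately before /r/, so it lowers to [o]. /okiripiruronte/ → okeriperoronte.
Rule 2 (post-nasal voicing): /t/ is a voiceless stop immediately after the nasal /n/, so it voices to [d]. /okeriperoronte/ → okeriperoronde.
Rule 3 (final vowel raising): /e/ is a mid vowel in word-final position, so it raises to [i]. /okeriperoronde/ → okeriperorondi.

okeriperorondi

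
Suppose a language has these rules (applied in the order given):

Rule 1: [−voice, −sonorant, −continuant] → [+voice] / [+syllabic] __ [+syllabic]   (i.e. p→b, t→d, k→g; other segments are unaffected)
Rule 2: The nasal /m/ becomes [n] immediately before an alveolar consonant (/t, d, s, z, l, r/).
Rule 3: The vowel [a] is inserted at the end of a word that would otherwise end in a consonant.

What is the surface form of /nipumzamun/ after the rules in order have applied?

nibunzamuna

Rule 1 (intervocalic voicing): /p/ is a voiceless stop between vowels /i/ and /u/, so it voices to [b]. /nipumzamun/ → nibumzamun.
Rule 2 (nasal place assimilation): /m/ precedes the alveolar consonant /z/, so it assimilates in place to [n]. /nibumzamun/ → nibunzamun.
Rule 3 (final a-epenthesis): the form ends in the consonant /n/, so [a] is inserted word-finally. /nibunzamun/ → nibunzamuna.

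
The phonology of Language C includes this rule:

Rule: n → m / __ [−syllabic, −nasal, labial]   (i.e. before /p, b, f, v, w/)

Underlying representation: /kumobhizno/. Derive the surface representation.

kumobhizno

No segment of /kumobhizno/ meets the structural description of the rule, so the form surfaces unchanged.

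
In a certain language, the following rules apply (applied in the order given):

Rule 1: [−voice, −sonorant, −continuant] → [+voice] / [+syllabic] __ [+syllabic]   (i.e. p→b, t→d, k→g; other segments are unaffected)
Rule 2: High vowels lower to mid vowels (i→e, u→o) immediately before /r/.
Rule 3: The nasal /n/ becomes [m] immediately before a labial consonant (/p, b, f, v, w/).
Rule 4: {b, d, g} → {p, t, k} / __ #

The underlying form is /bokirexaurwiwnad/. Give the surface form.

bogerexaorwiwnat

Rule 1 (intervocalic voicing): /k/ is a voiceless stop between vowels /o/ and /i/, so it voices to [g]. /bokirexaurwiwnad/ → bogirexaurwiwnad.
Rule 2 (pre-rhotic lowering): /i/ is a high vowel immediately before /r/, so it lowers to [e]. /u/ is a high vowel immediately before /r/, so it lowers to [o]. /bogirexaurwiwnad/ → bogerexaorwiwnad.
Rule 3 (nasal place assimilation): no segment meets the environment; /bogerexaorwiwnad/ is unchanged.
Rule 4 (final devoicing): /d/ is a voiced stop in word-final position, so it devoices to [t]. /bogerexaorwiwnad/ → bogerexaorwiwnat.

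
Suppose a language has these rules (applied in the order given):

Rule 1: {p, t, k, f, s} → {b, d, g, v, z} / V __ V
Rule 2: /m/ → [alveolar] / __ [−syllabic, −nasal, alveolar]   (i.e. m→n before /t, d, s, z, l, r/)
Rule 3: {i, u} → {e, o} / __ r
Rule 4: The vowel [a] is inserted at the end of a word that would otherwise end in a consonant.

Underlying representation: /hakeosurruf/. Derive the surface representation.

Rule 1 (intervocalic voicing): /k/ is a voiceless obstruent between vowels /a/ and /e/, so it voices to [g]. /s/ is a voiceless obstruent between vowels /o/ and /u/, so it voices to [z]. /hakeosurruf/ → hageozurruf.
Rule 2 (nasal place assimilation): no segment meets the environment; /hageozurruf/ is unchanged.
Rule 3 (pre-rhotic lowering): /u/ is a high vowel immediately before /r/, so it lowers to [o]. /hageozurruf/ → hageozorruf.
Rule 4 (final a-epenthesis): the form ends in the consonant /f/, so [a] is inserted word-finally. /hageozorruf/ → hageozorrufa.

hageozorrufa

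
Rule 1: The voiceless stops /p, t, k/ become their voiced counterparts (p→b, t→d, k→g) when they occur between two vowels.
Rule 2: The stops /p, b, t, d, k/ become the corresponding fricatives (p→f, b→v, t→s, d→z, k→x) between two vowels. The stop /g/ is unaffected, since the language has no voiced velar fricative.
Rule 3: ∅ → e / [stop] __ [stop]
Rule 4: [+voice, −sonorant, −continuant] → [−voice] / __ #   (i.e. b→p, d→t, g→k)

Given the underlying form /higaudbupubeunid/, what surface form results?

higaudebuvuveunit

Rule 1 (intervocalic voicing): /p/ is a voiceless stop between vowels /u/ and /u/, so it voices to [b]. /higaudbupubeunid/ → higaudbububeunid.
Rule 2 (intervocalic spirantization): /b/ is a stop between vowels /u/ and /u/, so it spirantizes to the fricative [v]. /b/ is a stop between vowels /u/ and /e/, so it spirantizes to the fricative [v]. /higaudbububeunid/ → higaudbuvuveunid.
Rule 3 (stop-cluster e-epenthesis): /d/ and /b/ form a stop–stop cluster, so [e] is inserted between them. /higaudbuvuveunid/ → higaudebuvuveunid.
Rule 4 (final devoicing): /d/ is a voiced stop in word-final position, so it devoices to [t]. /higaudebuvuveunid/ → higaudebuvuveunit.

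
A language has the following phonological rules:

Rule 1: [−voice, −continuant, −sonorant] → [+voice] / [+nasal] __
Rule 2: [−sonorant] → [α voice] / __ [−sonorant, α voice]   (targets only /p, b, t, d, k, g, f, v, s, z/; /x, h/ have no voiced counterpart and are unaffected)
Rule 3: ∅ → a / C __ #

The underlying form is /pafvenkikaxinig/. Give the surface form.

Rule 1 (post-nasal voicing): /k/ is a voiceless stop immediately after the nasal /n/, so it voices to [g]. /pafvenkikaxinig/ → pafvengikaxinig.
Rule 2 (regressive voicing assimilation): /f/ precedes the voiced obstruent /v/, so it voices to [v] by assimilation. /pafvengikaxinig/ → pavvengikaxinig.
Rule 3 (final a-epenthesis): the form ends in the consonant /g/, so [a] is inserted word-finally. /pavvengikaxinig/ → pavvengikaxiniga.

pavvengikaxiniga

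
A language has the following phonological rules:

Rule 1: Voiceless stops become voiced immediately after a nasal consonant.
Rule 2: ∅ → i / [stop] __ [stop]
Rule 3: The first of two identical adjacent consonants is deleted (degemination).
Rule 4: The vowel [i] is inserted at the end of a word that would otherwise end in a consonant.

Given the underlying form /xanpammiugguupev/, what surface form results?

Rule 1 (post-nasal voicing): /p/ is a voiceless stop immediately after the nasal /n/, so it voices to [b]. /xanpammiugguupev/ → xanbammiugguupev.
Rule 2 (stop-cluster i-epenthesis): /g/ and /g/ form a stop–stop cluster, so [i] is inserted between them. /xanbammiugguupev/ → xanbammiugiguupev.
Rule 3 (degemination): /mm/ is a geminate; the first /m/ deletes. /xanbammiugiguupev/ → xanbamiugiguupev.
Rule 4 (final i-epenthesis): the form ends in the consonant /v/, so [i] is inserted word-finally. /xanbamiugiguupev/ → xanbamiugiguupevi.

xanbamiugiguupevi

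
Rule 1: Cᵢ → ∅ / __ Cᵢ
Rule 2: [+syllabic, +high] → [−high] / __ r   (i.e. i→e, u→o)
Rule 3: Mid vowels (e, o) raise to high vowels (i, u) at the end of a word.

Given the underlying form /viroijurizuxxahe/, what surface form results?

Rule 1 (degemination): /xx/ is a geminate; the first /x/ deletes. /viroijurizuxxahe/ → viroijurizuxahe.
Rule 2 (pre-rhotic lowering): /i/ is a high vowel immediately before /r/, so it lowers to [e]. /u/ is a high vowel immediately before /r/, so it lowers to [o]. /viroijurizuxahe/ → veroijorizuxahe.
Rule 3 (final vowel raising): /e/ is a mid vowel in word-final position, so it raises to [i]. /veroijorizuxahe/ → veroijorizuxahi.

veroijorizuxahi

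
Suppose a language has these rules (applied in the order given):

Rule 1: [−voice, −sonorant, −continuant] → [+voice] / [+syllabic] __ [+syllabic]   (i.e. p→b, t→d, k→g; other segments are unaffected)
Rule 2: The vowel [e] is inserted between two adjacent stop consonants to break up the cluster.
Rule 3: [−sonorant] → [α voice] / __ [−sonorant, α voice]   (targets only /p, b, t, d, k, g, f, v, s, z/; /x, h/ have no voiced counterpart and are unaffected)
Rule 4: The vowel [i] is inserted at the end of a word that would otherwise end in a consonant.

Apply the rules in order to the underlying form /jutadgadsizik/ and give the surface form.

Rule 1 (intervocalic voicing): /t/ is a voiceless stop between vowels /u/ and /a/, so it voices to [d]. /jutadgadsizik/ → judadgadsizik.
Rule 2 (stop-cluster e-epenthesis): /d/ and /g/ form a stop–stop cluster, so [e] is inserted between them. /judadgadsizik/ → judadegadsizik.
Rule 3 (regressive voicing assimilation): /d/ precedes the voiceless obstruent /s/, so it devoices to [t] by assimilation. /judadegadsizik/ → judadegatsizik.
Rule 4 (final i-epenthesis): the form ends in the consonant /k/, so [i] is inserted word-finally. /judadegatsizik/ → judadegatsiziki.

judadegatsiziki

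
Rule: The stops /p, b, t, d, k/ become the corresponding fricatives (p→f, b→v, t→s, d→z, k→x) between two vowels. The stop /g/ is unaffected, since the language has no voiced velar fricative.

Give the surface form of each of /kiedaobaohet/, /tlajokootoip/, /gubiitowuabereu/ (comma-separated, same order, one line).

/kiedaobaohet/: /d/ is a stop between vowels /e/ and /a/, so it spirantizes to the fricative [z]. /b/ is a stop between vowels /o/ and /a/, so it spirantizes to the fricative [v]. → [kiezaovaohet].
/tlajokootoip/: /k/ is a stop between vowels /o/ and /o/, so it spirantizes to the fricative [x]. /t/ is a stop between vowels /o/ and /o/, so it spirantizes to the fricative [s]. → [tlajoxoosoip].
/gubiitowuabereu/: /b/ is a stop between vowels /u/ and /i/, so it spirantizes to the fricative [v]. /t/ is a stop between vowels /i/ and /o/, so it spirantizes to the fricative [s]. /b/ is a stop between vowels /a/ and /e/, so it spirantizes to the fricative [v]. → [guviisowuavereu].

kiezaovaohet, tlajoxoosoip, guviisowuavereu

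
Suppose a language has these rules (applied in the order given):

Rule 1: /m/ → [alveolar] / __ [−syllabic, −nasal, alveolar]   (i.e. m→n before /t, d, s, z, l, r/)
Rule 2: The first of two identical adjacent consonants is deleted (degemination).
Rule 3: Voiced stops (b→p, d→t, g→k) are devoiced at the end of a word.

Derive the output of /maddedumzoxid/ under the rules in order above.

madedunzoxit

Rule 1 (nasal place assimilation): /m/ precedes the alveolar consonant /z/, so it assimilates in place to [n]. /maddedumzoxid/ → maddedunzoxid.
Rule 2 (degemination): /dd/ is a geminate; the first /d/ deletes. /maddedunzoxid/ → madedunzoxid.
Rule 3 (final devoicing): /d/ is a voiced stop in word-final position, so it devoices to [t]. /madedunzoxid/ → madedunzoxit.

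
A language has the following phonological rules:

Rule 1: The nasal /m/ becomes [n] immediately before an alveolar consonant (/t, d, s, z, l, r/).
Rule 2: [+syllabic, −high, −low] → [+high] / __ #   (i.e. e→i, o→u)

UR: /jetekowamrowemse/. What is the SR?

jetekowanrowensi

Rule 1 (nasal place assimilation): /m/ precedes the alveolar consonant /r/, so it assimilates in place to [n]. /m/ precedes the alveolar consonant /s/, so it assimilates in place to [n]. /jetekowamrowemse/ → jetekowanrowense.
Rule 2 (final vowel raising): /e/ is a mid vowel in word-final position, so it raises to [i]. /jetekowanrowense/ → jetekowanrowensi.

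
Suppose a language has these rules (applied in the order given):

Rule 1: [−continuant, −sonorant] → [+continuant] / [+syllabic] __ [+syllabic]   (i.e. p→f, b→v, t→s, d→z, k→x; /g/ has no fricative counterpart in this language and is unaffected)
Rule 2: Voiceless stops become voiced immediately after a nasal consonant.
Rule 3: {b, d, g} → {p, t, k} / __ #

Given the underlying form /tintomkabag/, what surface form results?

Rule 1 (intervocalic spirantization): /b/ is a stop between vowels /a/ and /a/, so it spirantizes to the fricative [v]. /tintomkabag/ → tintomkavag.
Rule 2 (post-nasal voicing): /t/ is a voiceless stop immediately after the nasal /n/, so it voices to [d]. /k/ is a voiceless stop immediately after the nasal /m/, so it voices to [g]. /tintomkavag/ → tindomgavag.
Rule 3 (final devoicing): /g/ is a voiced stop in word-final position, so it devoices to [k]. /tindomgavag/ → tindomgavak.

tindomgavak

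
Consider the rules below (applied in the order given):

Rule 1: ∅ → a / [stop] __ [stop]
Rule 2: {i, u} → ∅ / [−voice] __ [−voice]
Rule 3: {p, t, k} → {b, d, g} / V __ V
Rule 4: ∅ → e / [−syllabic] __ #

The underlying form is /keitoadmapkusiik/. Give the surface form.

Rule 1 (stop-cluster a-epenthesis): /p/ and /k/ form a stop–stop cluster, so [a] is inserted between them. /keitoadmapkusiik/ → keitoadmapakusiik.
Rule 2 (high vowel syncope): /u/ is a high vowel flanked by voiceless consonants /k/ and /s/, so it deletes. /keitoadmapakusiik/ → keitoadmapaksiik.
Rule 3 (intervocalic voicing): /t/ is a voiceless stop between vowels /i/ and /o/, so it voices to [d]. /p/ is a voiceless stop between vowels /a/ and /a/, so it voices to [b]. /keitoadmapaksiik/ → keidoadmabaksiik.
Rule 4 (final e-epenthesis): the form ends in the consonant /k/, so [e] is inserted word-finally. /keidoadmabaksiik/ → keidoadmabaksiike.

keidoadmabaksiike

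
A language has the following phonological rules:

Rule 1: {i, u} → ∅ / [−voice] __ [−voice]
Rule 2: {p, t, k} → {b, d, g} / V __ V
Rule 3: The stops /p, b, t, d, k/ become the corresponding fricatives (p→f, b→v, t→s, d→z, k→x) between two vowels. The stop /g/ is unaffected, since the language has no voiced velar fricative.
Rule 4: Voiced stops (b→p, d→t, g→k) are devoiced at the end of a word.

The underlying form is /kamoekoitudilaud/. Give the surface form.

Rule 1 (high vowel syncope): no segment meets the environment; /kamoekoitudilaud/ is unchanged.
Rule 2 (intervocalic voicing): /k/ is a voiceless stop between vowels /e/ and /o/, so it voices to [g]. /t/ is a voiceless stop between vowels /i/ and /u/, so it voices to [d]. /kamoekoitudilaud/ → kamoegoidudilaud.
Rule 3 (intervocalic spirantization): /d/ is a stop between vowels /i/ and /u/, so it spirantizes to the fricative [z]. /d/ is a stop between vowels /u/ and /i/, so it spirantizes to the fricative [z]. /kamoegoidudilaud/ → kamoegoizuzilaud.
Rule 4 (final devoicing): /d/ is a voiced stop in word-final position, so it devoices to [t]. /kamoegoizuzilaud/ → kamoegoizuzilaut.

kamoegoizuzilaut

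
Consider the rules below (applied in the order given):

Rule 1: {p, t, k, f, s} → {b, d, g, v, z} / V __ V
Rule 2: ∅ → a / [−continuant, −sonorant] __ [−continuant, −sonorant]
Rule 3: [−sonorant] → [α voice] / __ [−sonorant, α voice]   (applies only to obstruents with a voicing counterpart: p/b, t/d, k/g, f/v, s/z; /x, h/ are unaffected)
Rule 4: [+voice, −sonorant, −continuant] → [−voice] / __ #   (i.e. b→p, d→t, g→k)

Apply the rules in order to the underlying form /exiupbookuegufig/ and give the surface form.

Rule 1 (intervocalic voicing): /k/ is a voiceless obstruent between vowels /o/ and /u/, so it voices to [g]. /f/ is a voiceless obstruent between vowels /u/ and /i/, so it voices to [v]. /exiupbookuegufig/ → exiupboogueguvig.
Rule 2 (stop-cluster a-epenthesis): /p/ and /b/ form a stop–stop cluster, so [a] is inserted between them. /exiupboogueguvig/ → exiupaboogueguvig.
Rule 3 (regressive voicing assimilation): no segment meets the environment; /exiupaboogueguvig/ is unchanged.
Rule 4 (final devoicing): /g/ is a voiced stop in word-final position, so it devoices to [k]. /exiupaboogueguvig/ → exiupaboogueguvik.

exiupaboogueguvik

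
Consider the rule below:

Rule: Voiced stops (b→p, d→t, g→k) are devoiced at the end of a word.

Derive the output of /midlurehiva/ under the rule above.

midlurehiva

No segment of /midlurehiva/ meets the structural description of the rule, so the form surfaces unchanged.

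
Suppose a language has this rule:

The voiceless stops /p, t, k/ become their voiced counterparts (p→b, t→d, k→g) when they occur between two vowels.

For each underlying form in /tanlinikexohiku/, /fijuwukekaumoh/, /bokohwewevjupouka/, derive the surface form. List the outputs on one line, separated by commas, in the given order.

/tanlinikexohiku/: /k/ is a voiceless stop between vowels /i/ and /e/, so it voices to [g]. /k/ is a voiceless stop between vowels /i/ and /u/, so it voices to [g]. → [tanlinigexohigu].
/fijuwukekaumoh/: /k/ is a voiceless stop between vowels /u/ and /e/, so it voices to [g]. /k/ is a voiceless stop between vowels /e/ and /a/, so it voices to [g]. → [fijuwugegaumoh].
/bokohwewevjupouka/: /k/ is a voiceless stop between vowels /o/ and /o/, so it voices to [g]. /p/ is a voiceless stop between vowels /u/ and /o/, so it voices to [b]. /k/ is a voiceless stop between vowels /u/ and /a/, so it voices to [g]. → [bogohwewevjubouga].

tanlinigexohigu, fijuwugegaumoh, bogohwewevjubouga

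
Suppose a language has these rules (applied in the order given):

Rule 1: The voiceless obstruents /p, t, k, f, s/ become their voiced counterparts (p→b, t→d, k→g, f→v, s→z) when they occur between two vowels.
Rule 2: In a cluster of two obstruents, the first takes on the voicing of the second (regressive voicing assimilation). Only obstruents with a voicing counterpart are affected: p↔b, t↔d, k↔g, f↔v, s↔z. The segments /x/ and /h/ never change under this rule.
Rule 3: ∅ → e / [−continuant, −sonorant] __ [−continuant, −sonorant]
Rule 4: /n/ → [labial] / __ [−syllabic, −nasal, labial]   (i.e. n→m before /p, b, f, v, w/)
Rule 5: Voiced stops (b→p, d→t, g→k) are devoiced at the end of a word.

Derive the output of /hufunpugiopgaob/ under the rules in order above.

huvumpugiobegaop

Rule 1 (intervocalic voicing): /f/ is a voiceless obstruent between vowels /u/ and /u/, so it voices to [v]. /hufunpugiopgaob/ → huvunpugiopgaob.
Rule 2 (regressive voicing assimilation): /p/ precedes the voiced obstruent /g/, so it voices to [b] by assimilation. /huvunpugiopgaob/ → huvunpugiobgaob.
Rule 3 (stop-cluster e-epenthesis): /b/ and /g/ form a stop–stop cluster, so [e] is inserted between them. /huvunpugiobgaob/ → huvunpugiobegaob.
Rule 4 (nasal place assimilation): /n/ precedes the labial consonant /p/, so it assimilates in place to [m]. /huvunpugiobegaob/ → huvumpugiobegaob.
Rule 5 (final devoicing): /b/ is a voiced stop in word-final position, so it devoices to [p]. /huvumpugiobegaob/ → huvumpugiobegaop.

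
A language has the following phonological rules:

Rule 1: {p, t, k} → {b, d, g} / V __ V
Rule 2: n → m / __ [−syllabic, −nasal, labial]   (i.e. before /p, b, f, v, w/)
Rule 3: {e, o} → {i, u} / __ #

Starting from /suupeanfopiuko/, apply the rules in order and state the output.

Rule 1 (intervocalic voicing): /p/ is a voiceless stop between vowels /u/ and /e/, so it voices to [b]. /p/ is a voiceless stop between vowels /o/ and /i/, so it voices to [b]. /k/ is a voiceless stop between vowels /u/ and /o/, so it voices to [g]. /suupeanfopiuko/ → suubeanfobiugo.
Rule 2 (nasal place assimilation): /n/ precedes the labial consonant /f/, so it assimilates in place to [m]. /suubeanfobiugo/ → suubeamfobiugo.
Rule 3 (final vowel raising): /o/ is a mid vowel in word-final position, so it raises to [u]. /suubeamfobiugo/ → suubeamfobiugu.

suubeamfobiugu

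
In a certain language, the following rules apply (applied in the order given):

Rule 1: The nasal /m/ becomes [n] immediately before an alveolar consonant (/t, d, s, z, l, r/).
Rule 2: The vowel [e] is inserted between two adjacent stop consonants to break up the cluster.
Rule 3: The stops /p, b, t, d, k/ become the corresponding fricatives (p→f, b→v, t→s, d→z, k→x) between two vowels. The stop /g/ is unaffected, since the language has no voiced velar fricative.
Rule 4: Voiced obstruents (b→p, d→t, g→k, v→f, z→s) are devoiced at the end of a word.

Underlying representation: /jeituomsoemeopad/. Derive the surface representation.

Rule 1 (nasal place assimilation): /m/ precedes the alveolar consonant /s/, so it assimilates in place to [n]. /jeituomsoemeopad/ → jeituonsoemeopad.
Rule 2 (stop-cluster e-epenthesis): no segment meets the environment; /jeituonsoemeopad/ is unchanged.
Rule 3 (intervocalic spirantization): /t/ is a stop between vowels /i/ and /u/, so it spirantizes to the fricative [s]. /p/ is a stop between vowels /o/ and /a/, so it spirantizes to the fricative [f]. /jeituonsoemeopad/ → jeisuonsoemeofad.
Rule 4 (final devoicing): /d/ is a voiced obstruent in word-final position, so it devoices to [t]. /jeisuonsoemeofad/ → jeisuonsoemeofat.

jeisuonsoemeofat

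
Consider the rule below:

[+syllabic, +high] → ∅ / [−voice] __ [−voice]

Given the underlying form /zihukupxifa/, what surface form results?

zihkpxfa

/u/ is a high vowel flanked by voiceless consonants /h/ and /k/, so it deletes.
/u/ is a high vowel flanked by voiceless consonants /k/ and /p/, so it deletes.
/i/ is a high vowel flanked by voiceless consonants /x/ and /f/, so it deletes.
The other instance of /i/ does not occur in the required environment and remains unchanged.
Surface form: [zihkpxfa].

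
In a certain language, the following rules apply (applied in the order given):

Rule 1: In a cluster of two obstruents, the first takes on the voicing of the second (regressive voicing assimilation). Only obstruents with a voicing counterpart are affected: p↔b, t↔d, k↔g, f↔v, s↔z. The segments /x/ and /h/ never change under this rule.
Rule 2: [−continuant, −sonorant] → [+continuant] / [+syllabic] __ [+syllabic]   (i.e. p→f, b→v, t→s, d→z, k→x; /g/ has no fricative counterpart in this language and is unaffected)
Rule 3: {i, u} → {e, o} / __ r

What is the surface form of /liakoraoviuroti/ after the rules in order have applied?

Rule 1 (regressive voicing assimilation): no segment meets the environment; /liakoraoviuroti/ is unchanged.
Rule 2 (intervocalic spirantization): /k/ is a stop between vowels /a/ and /o/, so it spirantizes to the fricative [x]. /t/ is a stop between vowels /o/ and /i/, so it spirantizes to the fricative [s]. /liakoraoviuroti/ → liaxoraoviurosi.
Rule 3 (pre-rhotic lowering): /u/ is a high vowel immediately before /r/, so it lowers to [o]. /liaxoraoviurosi/ → liaxoraoviorosi.

liaxoraoviorosi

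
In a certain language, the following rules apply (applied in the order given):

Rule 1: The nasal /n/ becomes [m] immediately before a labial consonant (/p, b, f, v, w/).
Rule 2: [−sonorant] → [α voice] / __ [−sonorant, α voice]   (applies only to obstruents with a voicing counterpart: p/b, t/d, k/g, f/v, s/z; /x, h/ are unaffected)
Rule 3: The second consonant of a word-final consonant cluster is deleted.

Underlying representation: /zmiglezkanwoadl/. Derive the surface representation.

Rule 1 (nasal place assimilation): /n/ precedes the labial consonant /w/, so it assimilates in place to [m]. /zmiglezkanwoadl/ → zmiglezkamwoadl.
Rule 2 (regressive voicing assimilation): /z/ precedes the voiceless obstruent /k/, so it devoices to [s] by assimilation. /zmiglezkamwoadl/ → zmigleskamwoadl.
Rule 3 (final cluster simplification): /l/ is the second consonant of a word-final cluster /dl/, so it deletes. /zmigleskamwoadl/ → zmigleskamwoad.

zmigleskamwoad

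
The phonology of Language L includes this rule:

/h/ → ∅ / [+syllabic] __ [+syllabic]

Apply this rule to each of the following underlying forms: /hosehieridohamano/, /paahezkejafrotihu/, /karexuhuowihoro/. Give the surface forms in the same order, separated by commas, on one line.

hoseieridoamano, paaezkejafrotiu, karexuuowioro

/hosehieridohamano/: /h/ occurs between vowels /e/ and /i/, so it deletes. /h/ occurs between vowels /o/ and /a/, so it deletes. → [hoseieridoamano].
/paahezkejafrotihu/: /h/ occurs between vowels /a/ and /e/, so it deletes. /h/ occurs between vowels /i/ and /u/, so it deletes. → [paaezkejafrotiu].
/karexuhuowihoro/: /h/ occurs between vowels /u/ and /u/, so it deletes. /h/ occurs between vowels /i/ and /o/, so it deletes. → [karexuuowioro].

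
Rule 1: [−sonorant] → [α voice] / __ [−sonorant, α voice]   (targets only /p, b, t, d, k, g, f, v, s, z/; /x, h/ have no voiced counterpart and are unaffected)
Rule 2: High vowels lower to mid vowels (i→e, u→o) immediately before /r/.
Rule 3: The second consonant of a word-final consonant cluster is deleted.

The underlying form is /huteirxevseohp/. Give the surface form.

huteerxefseoh

Rule 1 (regressive voicing assimilation): /v/ precedes the voiceless obstruent /s/, so it devoices to [f] by assimilation. /huteirxevseohp/ → huteirxefseohp.
Rule 2 (pre-rhotic lowering): /i/ is a high vowel immediately before /r/, so it lowers to [e]. /huteirxefseohp/ → huteerxefseohp.
Rule 3 (final cluster simplification): /p/ is the second consonant of a word-final cluster /hp/, so it deletes. /huteerxefseohp/ → huteerxefseoh.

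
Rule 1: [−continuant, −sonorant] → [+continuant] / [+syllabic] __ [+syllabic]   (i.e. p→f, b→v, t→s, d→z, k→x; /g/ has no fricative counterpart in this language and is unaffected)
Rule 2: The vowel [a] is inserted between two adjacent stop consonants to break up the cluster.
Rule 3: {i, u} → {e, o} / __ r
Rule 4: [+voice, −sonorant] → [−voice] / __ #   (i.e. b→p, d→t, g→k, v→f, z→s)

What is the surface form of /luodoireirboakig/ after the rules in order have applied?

luozoereerboaxik

Rule 1 (intervocalic spirantization): /d/ is a stop between vowels /o/ and /o/, so it spirantizes to the fricative [z]. /k/ is a stop between vowels /a/ and /i/, so it spirantizes to the fricative [x]. /luodoireirboakig/ → luozoireirboaxig.
Rule 2 (stop-cluster a-epenthesis): no segment meets the environment; /luozoireirboaxig/ is unchanged.
Rule 3 (pre-rhotic lowering): /i/ is a high vowel immediately before /r/, so it lowers to [e]. /i/ is a high vowel immediately before /r/, so it lowers to [e]. /luozoireirboaxig/ → luozoereerboaxig.
Rule 4 (final devoicing): /g/ is a voiced obstruent in word-final position, so it devoices to [k]. /luozoereerboaxig/ → luozoereerboaxik.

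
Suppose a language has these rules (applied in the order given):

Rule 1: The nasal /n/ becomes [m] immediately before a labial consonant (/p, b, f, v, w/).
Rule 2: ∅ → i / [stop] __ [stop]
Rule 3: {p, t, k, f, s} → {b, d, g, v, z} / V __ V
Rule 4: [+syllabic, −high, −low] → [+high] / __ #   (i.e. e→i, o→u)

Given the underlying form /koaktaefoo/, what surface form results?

koagidaevou

Rule 1 (nasal place assimilation): no segment meets the environment; /koaktaefoo/ is unchanged.
Rule 2 (stop-cluster i-epenthesis): /k/ and /t/ form a stop–stop cluster, so [i] is inserted between them. /koaktaefoo/ → koakitaefoo.
Rule 3 (intervocalic voicing): /k/ is a voiceless obstruent between vowels /a/ and /i/, so it voices to [g]. /t/ is a voiceless obstruent between vowels /i/ and /a/, so it voices to [d]. /f/ is a voiceless obstruent between vowels /e/ and /o/, so it voices to [v]. /koakitaefoo/ → koagidaevoo.
Rule 4 (final vowel raising): /o/ is a mid vowel in word-final position, so it raises to [u]. /koagidaevoo/ → koagidaevou.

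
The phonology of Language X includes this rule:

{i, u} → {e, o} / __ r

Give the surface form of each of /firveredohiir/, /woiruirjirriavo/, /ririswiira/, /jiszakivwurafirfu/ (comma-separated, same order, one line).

ferveredohier, woeruerjerriavo, reriswiera, jiszakivworaferfu

/firveredohiir/: /i/ is a high vowel immediately before /r/, so it lowers to [e]. /i/ is a high vowel immediately before /r/, so it lowers to [e]. → [ferveredohier].
/woiruirjirriavo/: /i/ is a high vowel immediately before /r/, so it lowers to [e]. /i/ is a high vowel immediately before /r/, so it lowers to [e]. /i/ is a high vowel immediately before /r/, so it lowers to [e]. → [woeruerjerriavo].
/ririswiira/: /i/ is a high vowel immediately before /r/, so it lowers to [e]. /i/ is a high vowel immediately before /r/, so it lowers to [e]. → [reriswiera].
/jiszakivwurafirfu/: /u/ is a high vowel immediately before /r/, so it lowers to [o]. /i/ is a high vowel immediately before /r/, so it lowers to [e]. → [jiszakivworaferfu].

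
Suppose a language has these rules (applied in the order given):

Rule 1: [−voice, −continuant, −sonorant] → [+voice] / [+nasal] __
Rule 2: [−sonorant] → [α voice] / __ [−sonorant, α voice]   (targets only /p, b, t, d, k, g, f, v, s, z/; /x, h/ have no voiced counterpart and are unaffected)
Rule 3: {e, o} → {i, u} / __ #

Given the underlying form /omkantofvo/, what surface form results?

Rule 1 (post-nasal voicing): /k/ is a voiceless stop immediately after the nasal /m/, so it voices to [g]. /t/ is a voiceless stop immediately after the nasal /n/, so it voices to [d]. /omkantofvo/ → omgandofvo.
Rule 2 (regressive voicing assimilation): /f/ precedes the voiced obstruent /v/, so it voices to [v] by assimilation. /omgandofvo/ → omgandovvo.
Rule 3 (final vowel raising): /o/ is a mid vowel in word-final position, so it raises to [u]. /omgandovvo/ → omgandovvu.

omgandovvu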